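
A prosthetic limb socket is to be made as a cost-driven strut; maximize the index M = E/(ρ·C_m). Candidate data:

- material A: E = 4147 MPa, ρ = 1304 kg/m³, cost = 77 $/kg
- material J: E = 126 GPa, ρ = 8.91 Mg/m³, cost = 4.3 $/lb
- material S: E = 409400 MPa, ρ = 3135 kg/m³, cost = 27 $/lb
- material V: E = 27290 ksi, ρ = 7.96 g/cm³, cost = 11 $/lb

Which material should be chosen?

material S

After converting to SI:
  material A: E = 4.147 GPa, ρ = 1304 kg/m³, cost = 77.00 $/kg
  material J: E = 126.0 GPa, ρ = 8910 kg/m³, cost = 9.480 $/kg
  material S: E = 409.4 GPa, ρ = 3135 kg/m³, cost = 59.52 $/kg
  material V: E = 188.2 GPa, ρ = 7960 kg/m³, cost = 24.25 $/kg
  material S: M = 2.19 MN·m per $
  material J: M = 1.49 MN·m per $
  material V: M = 0.975 MN·m per $
  material A: M = 0.0413 MN·m per $
Material S has the largest M.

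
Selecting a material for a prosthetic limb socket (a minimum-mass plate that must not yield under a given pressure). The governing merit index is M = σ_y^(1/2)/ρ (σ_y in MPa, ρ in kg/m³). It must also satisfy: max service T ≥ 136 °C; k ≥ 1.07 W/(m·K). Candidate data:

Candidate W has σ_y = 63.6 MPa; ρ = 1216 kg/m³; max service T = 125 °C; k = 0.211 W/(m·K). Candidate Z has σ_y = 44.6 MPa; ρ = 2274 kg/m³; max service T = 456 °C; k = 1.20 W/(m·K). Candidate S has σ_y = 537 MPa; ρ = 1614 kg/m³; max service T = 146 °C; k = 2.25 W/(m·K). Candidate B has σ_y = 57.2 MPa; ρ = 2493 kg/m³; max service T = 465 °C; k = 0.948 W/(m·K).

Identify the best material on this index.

candidate S

Screen on constraints: max service T ≥ 136 °C; k ≥ 1.07 W/(m·K). Survivors: candidate Z, candidate S.
Evaluate M for each candidate:
  candidate S: M = 14.4×10⁻³
  candidate Z: M = 2.94×10⁻³
Candidate S ranks first.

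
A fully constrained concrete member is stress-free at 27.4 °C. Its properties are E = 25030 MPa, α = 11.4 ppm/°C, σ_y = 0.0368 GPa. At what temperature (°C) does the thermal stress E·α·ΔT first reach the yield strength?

156 °C

E = 25030 MPa = 25.03 GPa.
σ_y = 0.0368 GPa = 36.80 MPa.
E·α·ΔT = 36.80 MPa ⇒ ΔT = 36.80 / (25.03×10³ × 11.4×10⁻⁶) = 129.0 K.
T = 27.4 + 129.0 = 156.4 °C.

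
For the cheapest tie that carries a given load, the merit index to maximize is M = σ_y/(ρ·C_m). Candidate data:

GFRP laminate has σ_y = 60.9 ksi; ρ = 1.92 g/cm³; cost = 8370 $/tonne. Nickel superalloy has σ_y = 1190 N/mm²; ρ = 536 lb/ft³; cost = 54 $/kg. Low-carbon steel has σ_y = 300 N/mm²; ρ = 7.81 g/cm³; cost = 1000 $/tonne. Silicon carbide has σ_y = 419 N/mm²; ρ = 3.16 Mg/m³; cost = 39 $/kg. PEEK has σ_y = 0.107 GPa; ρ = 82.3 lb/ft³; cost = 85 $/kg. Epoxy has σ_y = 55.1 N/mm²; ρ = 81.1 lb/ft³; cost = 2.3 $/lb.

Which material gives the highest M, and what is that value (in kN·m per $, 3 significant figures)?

low-carbon steel, M = 38.4 kN·m per $

Convert each candidate to consistent units, then evaluate M:
  GFRP laminate: σ_y = 419.9 MPa, ρ = 1920 kg/m³, cost = 8.370 $/kg
  nickel superalloy: σ_y = 1190 MPa, ρ = 8586 kg/m³, cost = 54.00 $/kg
  low-carbon steel: σ_y = 300.0 MPa, ρ = 7810 kg/m³, cost = 1.000 $/kg
  silicon carbide: σ_y = 419.0 MPa, ρ = 3160 kg/m³, cost = 39.00 $/kg
  PEEK: σ_y = 107.0 MPa, ρ = 1318 kg/m³, cost = 85.00 $/kg
  epoxy: σ_y = 55.10 MPa, ρ = 1299 kg/m³, cost = 5.071 $/kg
  low-carbon steel: M = 38.4 kN·m per $
  GFRP laminate: M = 26.1 kN·m per $
  epoxy: M = 8.36 kN·m per $
  silicon carbide: M = 3.40 kN·m per $
  nickel superalloy: M = 2.57 kN·m per $
  PEEK: M = 0.955 kN·m per $
The maximum is for low-carbon steel.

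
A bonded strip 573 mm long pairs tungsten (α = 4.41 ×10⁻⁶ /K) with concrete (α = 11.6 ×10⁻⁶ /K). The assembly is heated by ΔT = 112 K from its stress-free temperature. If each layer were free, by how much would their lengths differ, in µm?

Δα = |4.41 − 11.6|×10⁻⁶/K = 7.19×10⁻⁶/K.
ΔL_mismatch = Δα·L·ΔT = 7.19×10⁻⁶ × 573.0 mm × 112.0 K = 461 µm.

461 µm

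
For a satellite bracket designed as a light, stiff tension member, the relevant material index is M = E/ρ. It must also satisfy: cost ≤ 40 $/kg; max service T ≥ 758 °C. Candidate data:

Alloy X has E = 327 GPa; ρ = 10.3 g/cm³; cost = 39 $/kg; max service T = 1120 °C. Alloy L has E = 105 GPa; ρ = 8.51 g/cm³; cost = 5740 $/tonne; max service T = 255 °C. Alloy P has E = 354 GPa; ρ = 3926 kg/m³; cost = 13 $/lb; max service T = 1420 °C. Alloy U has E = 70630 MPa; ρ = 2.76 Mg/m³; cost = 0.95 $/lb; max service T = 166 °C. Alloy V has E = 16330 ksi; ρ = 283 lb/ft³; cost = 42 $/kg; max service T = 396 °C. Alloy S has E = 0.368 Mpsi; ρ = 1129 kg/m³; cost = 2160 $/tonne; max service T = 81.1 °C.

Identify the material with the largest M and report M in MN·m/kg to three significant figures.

alloy P, M = 90.2 MN·m/kg

Screen on constraints: cost ≤ 40 $/kg; max service T ≥ 758 °C. Survivors: alloy X, alloy P.
Convert each candidate to consistent units, then evaluate M:
  alloy X: E = 327.0 GPa, ρ = 10300 kg/m³
  alloy P: E = 354.0 GPa, ρ = 3926 kg/m³
  alloy P: M = 90.2 MN·m/kg
  alloy X: M = 31.7 MN·m/kg
Alloy P ranks first.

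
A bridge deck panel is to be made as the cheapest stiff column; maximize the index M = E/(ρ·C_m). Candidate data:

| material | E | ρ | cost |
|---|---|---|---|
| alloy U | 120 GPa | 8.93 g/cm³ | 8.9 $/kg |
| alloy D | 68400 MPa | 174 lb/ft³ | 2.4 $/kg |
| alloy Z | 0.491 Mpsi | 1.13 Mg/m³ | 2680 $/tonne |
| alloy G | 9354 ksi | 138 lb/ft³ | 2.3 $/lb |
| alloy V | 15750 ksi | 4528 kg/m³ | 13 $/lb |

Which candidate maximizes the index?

alloy D

Putting every candidate on a common basis:
  alloy U: E = 120.0 GPa, ρ = 8930 kg/m³, cost = 8.900 $/kg
  alloy D: E = 68.40 GPa, ρ = 2787 kg/m³, cost = 2.400 $/kg
  alloy Z: E = 3.385 GPa, ρ = 1130 kg/m³, cost = 2.680 $/kg
  alloy G: E = 64.49 GPa, ρ = 2211 kg/m³, cost = 5.071 $/kg
  alloy V: E = 108.6 GPa, ρ = 4528 kg/m³, cost = 28.66 $/kg
  alloy D: M = 10.2 MN·m per $
  alloy G: M = 5.75 MN·m per $
  alloy U: M = 1.51 MN·m per $
  alloy Z: M = 1.12 MN·m per $
  alloy V: M = 0.837 MN·m per $
The maximum is for alloy D.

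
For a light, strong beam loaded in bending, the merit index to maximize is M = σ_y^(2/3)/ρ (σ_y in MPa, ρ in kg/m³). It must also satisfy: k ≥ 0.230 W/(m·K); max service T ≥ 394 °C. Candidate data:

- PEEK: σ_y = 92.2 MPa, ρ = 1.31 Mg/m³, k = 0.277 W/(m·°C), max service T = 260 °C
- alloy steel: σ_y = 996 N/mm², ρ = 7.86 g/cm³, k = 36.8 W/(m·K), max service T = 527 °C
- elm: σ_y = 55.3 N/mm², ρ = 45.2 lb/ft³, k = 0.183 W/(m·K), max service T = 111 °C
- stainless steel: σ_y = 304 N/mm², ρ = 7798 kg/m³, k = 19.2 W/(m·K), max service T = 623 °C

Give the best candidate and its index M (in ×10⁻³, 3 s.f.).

Screen on constraints: k ≥ 0.230 W/(m·K); max service T ≥ 394 °C. Survivors: alloy steel, stainless steel.
Convert each candidate to consistent units, then evaluate M:
  alloy steel: σ_y = 996.0 MPa, ρ = 7860 kg/m³
  stainless steel: σ_y = 304.0 MPa, ρ = 7798 kg/m³
  alloy steel: M = 12.7×10⁻³
  stainless steel: M = 5.80×10⁻³
Highest index: alloy steel.

alloy steel, M = 12.7×10⁻³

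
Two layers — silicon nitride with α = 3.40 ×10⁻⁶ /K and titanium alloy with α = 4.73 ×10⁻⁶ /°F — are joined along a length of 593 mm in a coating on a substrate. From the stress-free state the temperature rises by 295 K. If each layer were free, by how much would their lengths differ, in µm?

titanium alloy: α = 4.73×10⁻⁶/°F × 9/5 = 8.51×10⁻⁶/K.
Δα = |3.40 − 8.51|×10⁻⁶/K = 5.11×10⁻⁶/K.
ΔL_mismatch = Δα·L·ΔT = 5.11×10⁻⁶ × 593.0 mm × 295.0 K = 895 µm.

895 µm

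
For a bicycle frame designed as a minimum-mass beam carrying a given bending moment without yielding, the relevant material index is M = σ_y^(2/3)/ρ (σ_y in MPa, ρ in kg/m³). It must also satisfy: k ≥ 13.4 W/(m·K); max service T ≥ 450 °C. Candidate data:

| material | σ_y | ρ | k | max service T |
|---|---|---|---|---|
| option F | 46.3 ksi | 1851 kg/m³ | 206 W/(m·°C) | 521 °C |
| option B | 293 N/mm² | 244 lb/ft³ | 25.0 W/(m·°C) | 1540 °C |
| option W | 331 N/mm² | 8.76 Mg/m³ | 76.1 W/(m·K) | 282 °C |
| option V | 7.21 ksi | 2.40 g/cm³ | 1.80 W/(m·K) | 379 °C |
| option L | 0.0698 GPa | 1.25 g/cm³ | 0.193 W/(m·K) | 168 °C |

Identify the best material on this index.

Screen on constraints: k ≥ 13.4 W/(m·K); max service T ≥ 450 °C. Survivors: option F, option B.
Convert each candidate to consistent units, then evaluate M:
  option F: σ_y = 319.2 MPa, ρ = 1851 kg/m³
  option B: σ_y = 293.0 MPa, ρ = 3909 kg/m³
  option F: M = 25.2×10⁻³
  option B: M = 11.3×10⁻³
Option F has the largest M.

option F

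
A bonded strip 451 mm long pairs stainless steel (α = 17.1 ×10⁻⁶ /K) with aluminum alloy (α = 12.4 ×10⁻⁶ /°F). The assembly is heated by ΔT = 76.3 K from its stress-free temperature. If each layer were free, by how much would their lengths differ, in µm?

180 µm

aluminum alloy: α = 12.4×10⁻⁶/°F × 9/5 = 22.3×10⁻⁶/K.
Δα = |17.1 − 22.3|×10⁻⁶/K = 5.22×10⁻⁶/K.
ΔL_mismatch = Δα·L·ΔT = 5.22×10⁻⁶ × 451.0 mm × 76.3 K = 180 µm.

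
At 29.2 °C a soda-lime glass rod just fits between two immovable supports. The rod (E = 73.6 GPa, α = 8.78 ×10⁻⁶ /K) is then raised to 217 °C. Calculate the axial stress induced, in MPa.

ΔT = 187.8 K. Constrained thermal stress σ = E·α·ΔT = 73.60×10³ MPa × 8.78×10⁻⁶ × 187.8 = 121 MPa (compressive).

121 MPa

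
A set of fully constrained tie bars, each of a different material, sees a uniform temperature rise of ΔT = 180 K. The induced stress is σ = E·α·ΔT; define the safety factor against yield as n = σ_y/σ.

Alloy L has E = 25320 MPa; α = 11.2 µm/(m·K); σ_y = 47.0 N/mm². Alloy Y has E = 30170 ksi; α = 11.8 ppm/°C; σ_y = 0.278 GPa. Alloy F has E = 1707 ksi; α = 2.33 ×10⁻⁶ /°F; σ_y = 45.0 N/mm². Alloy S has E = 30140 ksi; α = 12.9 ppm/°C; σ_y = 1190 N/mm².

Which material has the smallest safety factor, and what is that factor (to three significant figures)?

alloy Y, n = 0.629

In consistent units (E in GPa, α in ×10⁻⁶/K, σ_y in MPa):
  alloy L: E = 25.32, α = 11.2, σ_y = 47.00 → σ = 51.0 MPa, n = 0.921
  alloy Y: E = 208.0, α = 11.8, σ_y = 278.0 → σ = 442 MPa, n = 0.629
  alloy F: E = 11.77, α = 4.19, σ_y = 45.00 → σ = 8.88 MPa, n = 5.06
  alloy S: E = 207.8, α = 12.9, σ_y = 1190 → σ = 483 MPa, n = 2.47
Smallest n: alloy Y with n = 0.629.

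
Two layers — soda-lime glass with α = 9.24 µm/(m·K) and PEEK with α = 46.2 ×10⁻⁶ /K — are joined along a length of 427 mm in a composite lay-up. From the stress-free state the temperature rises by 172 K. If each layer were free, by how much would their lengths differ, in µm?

Δα = |9.24 − 46.2|×10⁻⁶/K = 37.0×10⁻⁶/K.
ΔL_mismatch = Δα·L·ΔT = 37.0×10⁻⁶ × 427.0 mm × 172.0 K = 2710 µm.

2710 µm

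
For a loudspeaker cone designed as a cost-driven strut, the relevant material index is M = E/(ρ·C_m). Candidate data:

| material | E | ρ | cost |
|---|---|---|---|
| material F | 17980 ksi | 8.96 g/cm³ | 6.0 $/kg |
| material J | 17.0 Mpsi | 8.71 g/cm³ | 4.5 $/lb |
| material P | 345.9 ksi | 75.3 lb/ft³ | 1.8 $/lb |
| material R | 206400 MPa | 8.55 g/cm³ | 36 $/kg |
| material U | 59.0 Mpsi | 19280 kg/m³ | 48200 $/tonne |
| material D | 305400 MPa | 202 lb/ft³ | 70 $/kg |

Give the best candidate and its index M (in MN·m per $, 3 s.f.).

Normalizing units and computing the index:
  material F: E = 124.0 GPa, ρ = 8960 kg/m³, cost = 6.000 $/kg
  material J: E = 117.2 GPa, ρ = 8710 kg/m³, cost = 9.921 $/kg
  material P: E = 2.385 GPa, ρ = 1206 kg/m³, cost = 3.968 $/kg
  material R: E = 206.4 GPa, ρ = 8550 kg/m³, cost = 36.00 $/kg
  material U: E = 406.8 GPa, ρ = 19280 kg/m³, cost = 48.20 $/kg
  material D: E = 305.4 GPa, ρ = 3236 kg/m³, cost = 70.00 $/kg
  material F: M = 2.31 MN·m per $
  material J: M = 1.36 MN·m per $
  material D: M = 1.35 MN·m per $
  material R: M = 0.671 MN·m per $
  material P: M = 0.498 MN·m per $
  material U: M = 0.438 MN·m per $
Highest index: material F.

material F, M = 2.31 MN·m per $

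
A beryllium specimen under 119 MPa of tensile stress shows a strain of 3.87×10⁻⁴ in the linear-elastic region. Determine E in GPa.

E = σ/ε = 119 MPa / 3.87×10⁻⁴ = 307500 MPa = 307 GPa.

307 GPa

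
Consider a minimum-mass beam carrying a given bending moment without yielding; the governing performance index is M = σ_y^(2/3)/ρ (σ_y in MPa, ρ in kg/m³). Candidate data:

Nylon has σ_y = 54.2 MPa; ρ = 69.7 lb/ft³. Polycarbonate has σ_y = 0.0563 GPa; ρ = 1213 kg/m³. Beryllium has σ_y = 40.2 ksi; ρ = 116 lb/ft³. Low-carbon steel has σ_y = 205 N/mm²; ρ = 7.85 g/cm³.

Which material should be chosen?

Convert each candidate to consistent units, then evaluate M:
  nylon: σ_y = 54.20 MPa, ρ = 1116 kg/m³
  polycarbonate: σ_y = 56.30 MPa, ρ = 1213 kg/m³
  beryllium: σ_y = 277.2 MPa, ρ = 1858 kg/m³
  low-carbon steel: σ_y = 205.0 MPa, ρ = 7850 kg/m³
  beryllium: M = 22.9×10⁻³
  nylon: M = 12.8×10⁻³
  polycarbonate: M = 12.1×10⁻³
  low-carbon steel: M = 4.43×10⁻³
Beryllium has the largest M.

beryllium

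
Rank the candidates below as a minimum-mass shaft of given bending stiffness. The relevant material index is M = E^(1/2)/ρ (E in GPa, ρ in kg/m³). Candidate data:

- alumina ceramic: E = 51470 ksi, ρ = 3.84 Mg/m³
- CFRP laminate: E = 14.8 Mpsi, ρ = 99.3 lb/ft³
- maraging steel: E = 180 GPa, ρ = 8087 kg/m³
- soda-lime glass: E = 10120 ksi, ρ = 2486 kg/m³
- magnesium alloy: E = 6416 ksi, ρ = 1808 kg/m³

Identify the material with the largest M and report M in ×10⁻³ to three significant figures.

Putting every candidate on a common basis:
  alumina ceramic: E = 354.9 GPa, ρ = 3840 kg/m³
  CFRP laminate: E = 102.0 GPa, ρ = 1591 kg/m³
  maraging steel: E = 180.0 GPa, ρ = 8087 kg/m³
  soda-lime glass: E = 69.77 GPa, ρ = 2486 kg/m³
  magnesium alloy: E = 44.24 GPa, ρ = 1808 kg/m³
  CFRP laminate: M = 6.35×10⁻³
  alumina ceramic: M = 4.91×10⁻³
  magnesium alloy: M = 3.68×10⁻³
  soda-lime glass: M = 3.36×10⁻³
  maraging steel: M = 1.66×10⁻³
CFRP laminate has the largest M.

CFRP laminate, M = 6.35×10⁻³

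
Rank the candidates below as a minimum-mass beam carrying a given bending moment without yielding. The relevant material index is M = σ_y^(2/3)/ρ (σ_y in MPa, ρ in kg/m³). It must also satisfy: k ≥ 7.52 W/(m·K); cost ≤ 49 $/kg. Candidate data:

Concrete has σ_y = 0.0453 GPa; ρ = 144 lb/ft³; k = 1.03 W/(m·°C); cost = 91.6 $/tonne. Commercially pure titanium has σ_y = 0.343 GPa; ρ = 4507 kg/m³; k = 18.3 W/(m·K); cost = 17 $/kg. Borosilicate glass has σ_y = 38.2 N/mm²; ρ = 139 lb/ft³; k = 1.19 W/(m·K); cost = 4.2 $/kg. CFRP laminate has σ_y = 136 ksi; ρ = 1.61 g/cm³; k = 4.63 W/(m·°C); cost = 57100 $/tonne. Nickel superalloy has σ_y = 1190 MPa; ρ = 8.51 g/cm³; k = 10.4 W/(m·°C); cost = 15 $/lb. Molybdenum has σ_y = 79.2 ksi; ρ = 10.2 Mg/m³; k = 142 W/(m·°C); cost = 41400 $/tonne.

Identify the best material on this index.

nickel superalloy

Screen on constraints: k ≥ 7.52 W/(m·K); cost ≤ 49 $/kg. Survivors: commercially pure titanium, nickel superalloy, molybdenum.
In SI units:
  commercially pure titanium: σ_y = 343.0 MPa, ρ = 4507 kg/m³
  nickel superalloy: σ_y = 1190 MPa, ρ = 8510 kg/m³
  molybdenum: σ_y = 546.1 MPa, ρ = 10200 kg/m³
  nickel superalloy: M = 13.2×10⁻³
  commercially pure titanium: M = 10.9×10⁻³
  molybdenum: M = 6.55×10⁻³
Nickel superalloy ranks first.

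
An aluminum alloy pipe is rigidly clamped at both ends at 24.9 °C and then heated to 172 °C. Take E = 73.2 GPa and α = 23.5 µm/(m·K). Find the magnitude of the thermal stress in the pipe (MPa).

ΔT = 147.1 K. Constrained thermal stress σ = E·α·ΔT = 73.20×10³ MPa × 23.5×10⁻⁶ × 147.1 = 253 MPa (compressive).

253 MPa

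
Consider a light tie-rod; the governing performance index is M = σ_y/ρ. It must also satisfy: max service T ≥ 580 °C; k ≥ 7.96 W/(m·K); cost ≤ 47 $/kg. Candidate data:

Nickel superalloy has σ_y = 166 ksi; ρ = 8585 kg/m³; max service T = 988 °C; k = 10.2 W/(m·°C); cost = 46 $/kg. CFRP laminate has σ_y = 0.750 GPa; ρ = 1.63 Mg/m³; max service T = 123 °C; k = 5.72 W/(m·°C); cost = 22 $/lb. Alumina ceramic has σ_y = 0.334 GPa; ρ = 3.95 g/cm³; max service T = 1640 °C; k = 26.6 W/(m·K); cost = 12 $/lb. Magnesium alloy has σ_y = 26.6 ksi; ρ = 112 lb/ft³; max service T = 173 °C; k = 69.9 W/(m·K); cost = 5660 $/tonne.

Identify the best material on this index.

Screen on constraints: max service T ≥ 580 °C; k ≥ 7.96 W/(m·K); cost ≤ 47 $/kg. Survivors: nickel superalloy, alumina ceramic.
Normalizing units and computing the index:
  nickel superalloy: σ_y = 1145 MPa, ρ = 8585 kg/m³
  alumina ceramic: σ_y = 334.0 MPa, ρ = 3950 kg/m³
  nickel superalloy: M = 133 kN·m/kg
  alumina ceramic: M = 84.6 kN·m/kg
Nickel superalloy ranks first.

nickel superalloy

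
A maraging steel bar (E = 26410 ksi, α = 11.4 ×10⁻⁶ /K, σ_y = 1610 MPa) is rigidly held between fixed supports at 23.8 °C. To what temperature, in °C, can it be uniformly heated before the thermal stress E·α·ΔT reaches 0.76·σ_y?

E = 26410 ksi = 182.1 GPa.
E·α·ΔT = 1224 MPa ⇒ ΔT = 1224 / (182.1×10³ × 11.4×10⁻⁶) = 589.5 K.
T = 23.8 + 589.5 = 613.3 °C.

613 °C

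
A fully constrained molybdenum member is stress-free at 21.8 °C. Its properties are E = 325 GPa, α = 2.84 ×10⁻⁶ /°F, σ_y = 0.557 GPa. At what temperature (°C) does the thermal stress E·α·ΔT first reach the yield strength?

357 °C

α = 2.84×10⁻⁶/°F × 9/5 = 5.11×10⁻⁶/K.
σ_y = 0.557 GPa = 557.0 MPa.
E·α·ΔT = 557.0 MPa ⇒ ΔT = 557.0 / (325.0×10³ × 5.11×10⁻⁶) = 335.3 K.
T = 21.8 + 335.3 = 357.1 °C.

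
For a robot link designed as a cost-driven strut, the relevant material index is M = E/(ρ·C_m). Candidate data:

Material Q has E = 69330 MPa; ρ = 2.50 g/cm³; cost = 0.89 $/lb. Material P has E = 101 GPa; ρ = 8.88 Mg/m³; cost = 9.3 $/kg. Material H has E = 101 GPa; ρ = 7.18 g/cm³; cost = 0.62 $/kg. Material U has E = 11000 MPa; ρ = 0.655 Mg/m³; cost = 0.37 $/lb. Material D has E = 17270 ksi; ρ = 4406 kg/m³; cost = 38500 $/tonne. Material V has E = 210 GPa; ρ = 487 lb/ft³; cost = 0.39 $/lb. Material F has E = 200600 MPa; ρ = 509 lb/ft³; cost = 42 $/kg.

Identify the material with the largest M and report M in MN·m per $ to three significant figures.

material V, M = 31.3 MN·m per $

Normalizing units and computing the index:
  material Q: E = 69.33 GPa, ρ = 2500 kg/m³, cost = 1.962 $/kg
  material P: E = 101.0 GPa, ρ = 8880 kg/m³, cost = 9.300 $/kg
  material H: E = 101.0 GPa, ρ = 7180 kg/m³, cost = 0.6200 $/kg
  material U: E = 11.00 GPa, ρ = 655.0 kg/m³, cost = 0.8157 $/kg
  material D: E = 119.1 GPa, ρ = 4406 kg/m³, cost = 38.50 $/kg
  material V: E = 210.0 GPa, ρ = 7801 kg/m³, cost = 0.8598 $/kg
  material F: E = 200.6 GPa, ρ = 8153 kg/m³, cost = 42.00 $/kg
  material V: M = 31.3 MN·m per $
  material H: M = 22.7 MN·m per $
  material U: M = 20.6 MN·m per $
  material Q: M = 14.1 MN·m per $
  material P: M = 1.22 MN·m per $
  material D: M = 0.702 MN·m per $
  material F: M = 0.586 MN·m per $
Highest index: material V.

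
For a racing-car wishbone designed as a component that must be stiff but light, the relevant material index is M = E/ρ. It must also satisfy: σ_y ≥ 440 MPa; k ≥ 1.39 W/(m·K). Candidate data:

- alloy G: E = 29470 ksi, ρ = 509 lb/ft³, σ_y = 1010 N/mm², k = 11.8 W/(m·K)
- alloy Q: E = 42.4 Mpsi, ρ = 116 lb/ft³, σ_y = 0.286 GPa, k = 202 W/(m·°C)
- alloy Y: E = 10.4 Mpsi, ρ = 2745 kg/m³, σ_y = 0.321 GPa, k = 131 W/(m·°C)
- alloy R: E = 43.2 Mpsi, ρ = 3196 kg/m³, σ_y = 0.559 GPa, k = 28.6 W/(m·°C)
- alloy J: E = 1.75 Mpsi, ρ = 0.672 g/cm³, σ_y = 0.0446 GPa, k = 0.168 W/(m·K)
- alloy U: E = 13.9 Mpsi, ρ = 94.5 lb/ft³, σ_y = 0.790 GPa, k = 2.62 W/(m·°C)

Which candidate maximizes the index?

alloy R

Screen on constraints: σ_y ≥ 440 MPa; k ≥ 1.39 W/(m·K). Survivors: alloy G, alloy R, alloy U.
Convert each candidate to consistent units, then evaluate M:
  alloy G: E = 203.2 GPa, ρ = 8153 kg/m³
  alloy R: E = 297.9 GPa, ρ = 3196 kg/m³
  alloy U: E = 95.84 GPa, ρ = 1514 kg/m³
  alloy R: M = 93.2 MN·m/kg
  alloy U: M = 63.3 MN·m/kg
  alloy G: M = 24.9 MN·m/kg
Alloy R ranks first.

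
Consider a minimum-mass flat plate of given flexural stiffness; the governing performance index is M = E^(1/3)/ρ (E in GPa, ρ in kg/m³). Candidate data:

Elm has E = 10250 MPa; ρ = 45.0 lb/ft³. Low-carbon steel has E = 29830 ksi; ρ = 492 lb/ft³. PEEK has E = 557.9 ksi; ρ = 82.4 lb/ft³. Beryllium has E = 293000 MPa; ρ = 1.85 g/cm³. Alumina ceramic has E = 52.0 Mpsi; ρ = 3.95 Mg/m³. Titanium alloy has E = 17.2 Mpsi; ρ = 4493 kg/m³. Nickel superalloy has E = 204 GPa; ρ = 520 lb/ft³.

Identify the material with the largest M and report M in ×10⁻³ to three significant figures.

Normalizing units and computing the index:
  elm: E = 10.25 GPa, ρ = 720.8 kg/m³
  low-carbon steel: E = 205.7 GPa, ρ = 7881 kg/m³
  PEEK: E = 3.847 GPa, ρ = 1320 kg/m³
  beryllium: E = 293.0 GPa, ρ = 1850 kg/m³
  alumina ceramic: E = 358.5 GPa, ρ = 3950 kg/m³
  titanium alloy: E = 118.6 GPa, ρ = 4493 kg/m³
  nickel superalloy: E = 204.0 GPa, ρ = 8330 kg/m³
  beryllium: M = 3.59×10⁻³
  elm: M = 3.01×10⁻³
  alumina ceramic: M = 1.80×10⁻³
  PEEK: M = 1.19×10⁻³
  titanium alloy: M = 1.09×10⁻³
  low-carbon steel: M = 0.749×10⁻³
  nickel superalloy: M = 0.707×10⁻³
Highest index: beryllium.

beryllium, M = 3.59×10⁻³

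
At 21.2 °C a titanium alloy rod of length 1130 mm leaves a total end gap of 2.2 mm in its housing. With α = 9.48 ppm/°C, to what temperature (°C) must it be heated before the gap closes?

α·L₀·ΔT = 2.2 mm ⇒ ΔT = 2.2 / (9.48×10⁻⁶ × 1130.0) = 205.4 K.
T = 21.2 + 205.4 = 226.6 °C.

227 °C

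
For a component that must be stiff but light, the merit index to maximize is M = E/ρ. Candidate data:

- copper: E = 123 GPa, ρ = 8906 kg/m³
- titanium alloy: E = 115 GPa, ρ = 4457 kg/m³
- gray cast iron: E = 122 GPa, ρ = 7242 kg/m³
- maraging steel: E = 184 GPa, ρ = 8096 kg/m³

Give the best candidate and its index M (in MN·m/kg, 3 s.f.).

Per-candidate index values:
  titanium alloy: M = 25.8 MN·m/kg
  maraging steel: M = 22.7 MN·m/kg
  gray cast iron: M = 16.8 MN·m/kg
  copper: M = 13.8 MN·m/kg
Titanium alloy ranks first.

titanium alloy, M = 25.8 MN·m/kg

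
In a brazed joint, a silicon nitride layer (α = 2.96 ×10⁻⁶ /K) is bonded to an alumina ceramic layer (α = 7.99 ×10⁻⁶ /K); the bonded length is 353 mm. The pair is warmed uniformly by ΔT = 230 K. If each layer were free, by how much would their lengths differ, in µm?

Δα = |2.96 − 7.99|×10⁻⁶/K = 5.03×10⁻⁶/K.
ΔL_mismatch = Δα·L·ΔT = 5.03×10⁻⁶ × 353.0 mm × 230.0 K = 408 µm.

408 µm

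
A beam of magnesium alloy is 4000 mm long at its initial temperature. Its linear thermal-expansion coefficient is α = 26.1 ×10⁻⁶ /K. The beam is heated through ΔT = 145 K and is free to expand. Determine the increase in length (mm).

ΔL = α·L₀·ΔT = 26.1×10⁻⁶ × 4000 mm × 145.0 K = 15.1 mm.

15.1 mm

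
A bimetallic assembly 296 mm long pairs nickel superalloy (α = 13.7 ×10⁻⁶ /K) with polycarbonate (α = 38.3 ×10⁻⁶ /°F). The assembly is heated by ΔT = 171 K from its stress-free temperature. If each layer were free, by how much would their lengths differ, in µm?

2800 µm

polycarbonate: α = 38.3×10⁻⁶/°F × 9/5 = 68.9×10⁻⁶/K.
Δα = |13.7 − 68.9|×10⁻⁶/K = 55.2×10⁻⁶/K.
ΔL_mismatch = Δα·L·ΔT = 55.2×10⁻⁶ × 296.0 mm × 171.0 K = 2800 µm.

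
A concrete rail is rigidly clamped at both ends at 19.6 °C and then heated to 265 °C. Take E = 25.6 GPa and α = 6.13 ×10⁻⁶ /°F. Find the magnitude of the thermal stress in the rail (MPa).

69.3 MPa

α = 6.13×10⁻⁶/°F × 9/5 = 11.0×10⁻⁶/K.
ΔT = 245.4 K. Constrained thermal stress σ = E·α·ΔT = 25.60×10³ MPa × 11.0×10⁻⁶ × 245.4 = 69.3 MPa (compressive).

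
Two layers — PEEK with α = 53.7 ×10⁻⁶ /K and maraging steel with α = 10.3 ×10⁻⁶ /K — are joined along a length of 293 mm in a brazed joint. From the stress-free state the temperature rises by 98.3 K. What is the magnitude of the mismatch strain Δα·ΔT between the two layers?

Δα = |53.7 − 10.3|×10⁻⁶/K = 43.4×10⁻⁶/K.
Mismatch strain = Δα·ΔT = 43.4×10⁻⁶ × 98.3 = 4.27×10⁻³.

4.27×10⁻³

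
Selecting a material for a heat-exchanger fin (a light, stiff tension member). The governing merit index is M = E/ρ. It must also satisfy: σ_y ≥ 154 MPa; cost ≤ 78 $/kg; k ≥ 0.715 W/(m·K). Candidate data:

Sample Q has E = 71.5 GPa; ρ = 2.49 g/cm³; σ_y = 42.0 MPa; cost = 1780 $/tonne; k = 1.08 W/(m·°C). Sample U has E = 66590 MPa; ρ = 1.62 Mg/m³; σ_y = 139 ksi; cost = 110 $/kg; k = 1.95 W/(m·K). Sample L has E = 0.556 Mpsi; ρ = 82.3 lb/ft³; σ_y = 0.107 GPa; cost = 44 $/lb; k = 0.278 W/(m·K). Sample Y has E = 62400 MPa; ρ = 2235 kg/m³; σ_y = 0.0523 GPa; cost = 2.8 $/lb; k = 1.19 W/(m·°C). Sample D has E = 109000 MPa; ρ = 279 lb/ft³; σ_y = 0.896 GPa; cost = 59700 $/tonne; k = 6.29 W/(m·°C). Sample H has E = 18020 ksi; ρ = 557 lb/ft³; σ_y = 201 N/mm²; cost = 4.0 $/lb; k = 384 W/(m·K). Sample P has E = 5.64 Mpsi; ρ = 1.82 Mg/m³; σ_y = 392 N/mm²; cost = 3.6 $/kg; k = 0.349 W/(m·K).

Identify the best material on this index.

sample D

Screen on constraints: σ_y ≥ 154 MPa; cost ≤ 78 $/kg; k ≥ 0.715 W/(m·K). Survivors: sample D, sample H.
In SI units:
  sample D: E = 109.0 GPa, ρ = 4469 kg/m³
  sample H: E = 124.2 GPa, ρ = 8922 kg/m³
  sample D: M = 24.4 MN·m/kg
  sample H: M = 13.9 MN·m/kg
Highest index: sample D.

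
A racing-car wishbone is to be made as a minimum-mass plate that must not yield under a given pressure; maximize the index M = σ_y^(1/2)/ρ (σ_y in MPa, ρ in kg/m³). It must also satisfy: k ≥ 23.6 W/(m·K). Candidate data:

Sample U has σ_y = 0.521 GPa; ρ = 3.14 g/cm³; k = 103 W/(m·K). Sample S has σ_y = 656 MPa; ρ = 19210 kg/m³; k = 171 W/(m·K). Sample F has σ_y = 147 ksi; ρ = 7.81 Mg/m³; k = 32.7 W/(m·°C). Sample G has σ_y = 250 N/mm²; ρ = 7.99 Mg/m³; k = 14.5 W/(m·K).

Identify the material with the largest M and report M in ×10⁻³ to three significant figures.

sample U, M = 7.27×10⁻³

Screen on constraints: k ≥ 23.6 W/(m·K). Survivors: sample U, sample S, sample F.
After converting to SI:
  sample U: σ_y = 521.0 MPa, ρ = 3140 kg/m³
  sample S: σ_y = 656.0 MPa, ρ = 19210 kg/m³
  sample F: σ_y = 1014 MPa, ρ = 7810 kg/m³
  sample U: M = 7.27×10⁻³
  sample F: M = 4.08×10⁻³
  sample S: M = 1.33×10⁻³
Sample U ranks first.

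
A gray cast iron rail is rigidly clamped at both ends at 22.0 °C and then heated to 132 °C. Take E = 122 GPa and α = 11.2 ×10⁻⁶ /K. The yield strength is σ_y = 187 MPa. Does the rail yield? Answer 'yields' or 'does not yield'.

ΔT = 110.0 K. Constrained thermal stress σ = E·α·ΔT = 122.0×10³ MPa × 11.2×10⁻⁶ × 110.0 = 150 MPa (compressive).
Compare to σ_y = 187 MPa: σ < σ_y, so it does not yield.

does not yield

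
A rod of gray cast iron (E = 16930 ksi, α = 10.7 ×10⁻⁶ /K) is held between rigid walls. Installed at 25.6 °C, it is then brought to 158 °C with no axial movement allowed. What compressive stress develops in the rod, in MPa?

165 MPa

E = 16930 ksi = 116.7 GPa.
ΔT = 132.4 K. Constrained thermal stress σ = E·α·ΔT = 116.7×10³ MPa × 10.7×10⁻⁶ × 132.4 = 165 MPa (compressive).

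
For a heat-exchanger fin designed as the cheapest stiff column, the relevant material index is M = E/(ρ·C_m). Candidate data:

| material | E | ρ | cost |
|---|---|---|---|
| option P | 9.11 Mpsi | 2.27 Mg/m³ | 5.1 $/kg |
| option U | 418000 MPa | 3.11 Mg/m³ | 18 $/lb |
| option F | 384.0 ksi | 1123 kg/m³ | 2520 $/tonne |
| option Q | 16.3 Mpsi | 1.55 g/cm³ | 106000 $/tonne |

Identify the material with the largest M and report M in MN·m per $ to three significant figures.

After converting to SI:
  option P: E = 62.81 GPa, ρ = 2270 kg/m³, cost = 5.100 $/kg
  option U: E = 418.0 GPa, ρ = 3110 kg/m³, cost = 39.68 $/kg
  option F: E = 2.648 GPa, ρ = 1123 kg/m³, cost = 2.520 $/kg
  option Q: E = 112.4 GPa, ρ = 1550 kg/m³, cost = 106.0 $/kg
  option P: M = 5.43 MN·m per $
  option U: M = 3.39 MN·m per $
  option F: M = 0.936 MN·m per $
  option Q: M = 0.684 MN·m per $
Option P has the largest M.

option P, M = 5.43 MN·m per $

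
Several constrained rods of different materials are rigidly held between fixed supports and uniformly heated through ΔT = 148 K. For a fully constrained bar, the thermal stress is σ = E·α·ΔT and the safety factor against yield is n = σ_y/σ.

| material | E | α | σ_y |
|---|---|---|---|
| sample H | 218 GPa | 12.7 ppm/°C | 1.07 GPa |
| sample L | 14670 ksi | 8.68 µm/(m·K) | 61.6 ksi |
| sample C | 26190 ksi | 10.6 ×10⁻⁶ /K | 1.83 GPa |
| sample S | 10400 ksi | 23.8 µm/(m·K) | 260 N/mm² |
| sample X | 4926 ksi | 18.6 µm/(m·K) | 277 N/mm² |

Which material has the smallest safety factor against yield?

Per material, after unit conversion:
  sample H: E = 218.0, α = 12.7, σ_y = 1070 → σ = 410 MPa, n = 2.61
  sample L: E = 101.1, α = 8.68, σ_y = 424.7 → σ = 130 MPa, n = 3.27
  sample C: E = 180.6, α = 10.6, σ_y = 1830 → σ = 283 MPa, n = 6.46
  sample S: E = 71.71, α = 23.8, σ_y = 260.0 → σ = 253 MPa, n = 1.03
  sample X: E = 33.96, α = 18.6, σ_y = 277.0 → σ = 93.5 MPa, n = 2.96
Smallest n: sample S with n = 1.03.

sample S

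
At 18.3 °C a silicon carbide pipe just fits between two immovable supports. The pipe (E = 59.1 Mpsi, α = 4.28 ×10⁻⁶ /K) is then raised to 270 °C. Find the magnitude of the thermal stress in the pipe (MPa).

439 MPa

E = 59.1 Mpsi = 407.5 GPa.
ΔT = 251.7 K. Constrained thermal stress σ = E·α·ΔT = 407.5×10³ MPa × 4.28×10⁻⁶ × 251.7 = 439 MPa (compressive).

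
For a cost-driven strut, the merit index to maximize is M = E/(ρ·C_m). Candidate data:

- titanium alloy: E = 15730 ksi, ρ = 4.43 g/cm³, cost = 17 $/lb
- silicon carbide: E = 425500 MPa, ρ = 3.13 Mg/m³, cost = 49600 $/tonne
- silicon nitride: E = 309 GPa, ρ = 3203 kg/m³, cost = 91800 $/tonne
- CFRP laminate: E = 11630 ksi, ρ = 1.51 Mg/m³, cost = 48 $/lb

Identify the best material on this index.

In SI units:
  titanium alloy: E = 108.5 GPa, ρ = 4430 kg/m³, cost = 37.48 $/kg
  silicon carbide: E = 425.5 GPa, ρ = 3130 kg/m³, cost = 49.60 $/kg
  silicon nitride: E = 309.0 GPa, ρ = 3203 kg/m³, cost = 91.80 $/kg
  CFRP laminate: E = 80.19 GPa, ρ = 1510 kg/m³, cost = 105.8 $/kg
  silicon carbide: M = 2.74 MN·m per $
  silicon nitride: M = 1.05 MN·m per $
  titanium alloy: M = 0.653 MN·m per $
  CFRP laminate: M = 0.502 MN·m per $
Highest index: silicon carbide.

silicon carbide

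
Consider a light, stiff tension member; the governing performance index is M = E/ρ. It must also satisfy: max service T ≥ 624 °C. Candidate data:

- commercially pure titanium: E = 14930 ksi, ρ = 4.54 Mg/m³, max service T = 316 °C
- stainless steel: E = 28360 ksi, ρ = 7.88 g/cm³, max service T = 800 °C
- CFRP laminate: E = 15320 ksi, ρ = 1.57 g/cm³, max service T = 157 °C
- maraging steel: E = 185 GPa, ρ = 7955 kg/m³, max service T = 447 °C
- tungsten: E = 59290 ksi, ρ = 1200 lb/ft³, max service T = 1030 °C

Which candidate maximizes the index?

stainless steel

Screen on constraints: max service T ≥ 624 °C. Survivors: stainless steel, tungsten.
After converting to SI:
  stainless steel: E = 195.5 GPa, ρ = 7880 kg/m³
  tungsten: E = 408.8 GPa, ρ = 19220 kg/m³
  stainless steel: M = 24.8 MN·m/kg
  tungsten: M = 21.3 MN·m/kg
Stainless steel ranks first.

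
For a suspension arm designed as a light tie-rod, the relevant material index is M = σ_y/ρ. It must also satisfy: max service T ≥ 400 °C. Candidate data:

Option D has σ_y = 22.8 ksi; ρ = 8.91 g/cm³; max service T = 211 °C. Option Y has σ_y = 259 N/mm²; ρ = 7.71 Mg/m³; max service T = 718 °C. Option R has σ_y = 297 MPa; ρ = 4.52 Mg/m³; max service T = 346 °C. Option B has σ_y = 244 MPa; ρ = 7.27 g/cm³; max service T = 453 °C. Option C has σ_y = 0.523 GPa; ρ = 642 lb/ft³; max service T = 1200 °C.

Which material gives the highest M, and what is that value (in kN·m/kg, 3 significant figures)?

Screen on constraints: max service T ≥ 400 °C. Survivors: option Y, option B, option C.
Putting every candidate on a common basis:
  option Y: σ_y = 259.0 MPa, ρ = 7710 kg/m³
  option B: σ_y = 244.0 MPa, ρ = 7270 kg/m³
  option C: σ_y = 523.0 MPa, ρ = 10280 kg/m³
  option C: M = 50.9 kN·m/kg
  option Y: M = 33.6 kN·m/kg
  option B: M = 33.6 kN·m/kg
Option C ranks first.

option C, M = 50.9 kN·m/kg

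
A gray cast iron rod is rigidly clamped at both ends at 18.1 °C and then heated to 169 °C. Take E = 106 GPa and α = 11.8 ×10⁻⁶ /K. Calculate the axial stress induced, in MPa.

ΔT = 150.9 K. Constrained thermal stress σ = E·α·ΔT = 106.0×10³ MPa × 11.8×10⁻⁶ × 150.9 = 189 MPa (compressive).

189 MPa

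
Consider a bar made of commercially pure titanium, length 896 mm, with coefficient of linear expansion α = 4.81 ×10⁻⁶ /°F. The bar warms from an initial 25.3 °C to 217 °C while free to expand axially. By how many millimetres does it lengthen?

Convert α: 4.81×10⁻⁶/°F × (9/5) = 8.66×10⁻⁶/K.
ΔT = 217 − 25.3 = 191.7 K.
ΔL = α·L₀·ΔT = 8.66×10⁻⁶ × 896 mm × 191.7 K = 1.49 mm.

1.49 mm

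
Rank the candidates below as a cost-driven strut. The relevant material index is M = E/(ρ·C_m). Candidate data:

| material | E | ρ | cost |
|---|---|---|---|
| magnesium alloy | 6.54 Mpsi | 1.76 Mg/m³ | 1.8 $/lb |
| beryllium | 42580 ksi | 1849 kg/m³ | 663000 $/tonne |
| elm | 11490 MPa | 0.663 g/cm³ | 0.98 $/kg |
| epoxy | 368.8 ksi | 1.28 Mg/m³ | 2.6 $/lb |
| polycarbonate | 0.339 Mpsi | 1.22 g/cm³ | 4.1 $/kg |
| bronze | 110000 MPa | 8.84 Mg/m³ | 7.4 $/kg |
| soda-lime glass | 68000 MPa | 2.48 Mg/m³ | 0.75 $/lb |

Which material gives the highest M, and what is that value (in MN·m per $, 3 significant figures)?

elm, M = 17.7 MN·m per $

In SI units:
  magnesium alloy: E = 45.09 GPa, ρ = 1760 kg/m³, cost = 3.968 $/kg
  beryllium: E = 293.6 GPa, ρ = 1849 kg/m³, cost = 663.0 $/kg
  elm: E = 11.49 GPa, ρ = 663.0 kg/m³, cost = 0.9800 $/kg
  epoxy: E = 2.543 GPa, ρ = 1280 kg/m³, cost = 5.732 $/kg
  polycarbonate: E = 2.337 GPa, ρ = 1220 kg/m³, cost = 4.100 $/kg
  bronze: E = 110.0 GPa, ρ = 8840 kg/m³, cost = 7.400 $/kg
  soda-lime glass: E = 68.00 GPa, ρ = 2480 kg/m³, cost = 1.653 $/kg
  elm: M = 17.7 MN·m per $
  soda-lime glass: M = 16.6 MN·m per $
  magnesium alloy: M = 6.46 MN·m per $
  bronze: M = 1.68 MN·m per $
  polycarbonate: M = 0.467 MN·m per $
  epoxy: M = 0.347 MN·m per $
  beryllium: M = 0.239 MN·m per $
Highest index: elm.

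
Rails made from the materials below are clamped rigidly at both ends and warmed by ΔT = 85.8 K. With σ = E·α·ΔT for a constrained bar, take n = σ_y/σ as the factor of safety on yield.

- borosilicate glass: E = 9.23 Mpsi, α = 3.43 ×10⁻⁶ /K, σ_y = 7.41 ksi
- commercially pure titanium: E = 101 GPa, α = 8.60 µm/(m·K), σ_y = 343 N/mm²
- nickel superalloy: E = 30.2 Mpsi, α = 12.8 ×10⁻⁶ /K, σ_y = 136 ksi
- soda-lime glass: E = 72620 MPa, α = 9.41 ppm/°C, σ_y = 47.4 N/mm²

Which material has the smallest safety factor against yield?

soda-lime glass

Converting E to GPa, α to ×10⁻⁶/K, σ_y to MPa, then σ and n for each:
  borosilicate glass: E = 63.64, α = 3.43, σ_y = 51.09 → σ = 18.7 MPa, n = 2.73
  commercially pure titanium: E = 101.0, α = 8.60, σ_y = 343.0 → σ = 74.5 MPa, n = 4.60
  nickel superalloy: E = 208.2, α = 12.8, σ_y = 937.7 → σ = 229 MPa, n = 4.10
  soda-lime glass: E = 72.62, α = 9.41, σ_y = 47.40 → σ = 58.6 MPa, n = 0.808
Smallest n: soda-lime glass with n = 0.808.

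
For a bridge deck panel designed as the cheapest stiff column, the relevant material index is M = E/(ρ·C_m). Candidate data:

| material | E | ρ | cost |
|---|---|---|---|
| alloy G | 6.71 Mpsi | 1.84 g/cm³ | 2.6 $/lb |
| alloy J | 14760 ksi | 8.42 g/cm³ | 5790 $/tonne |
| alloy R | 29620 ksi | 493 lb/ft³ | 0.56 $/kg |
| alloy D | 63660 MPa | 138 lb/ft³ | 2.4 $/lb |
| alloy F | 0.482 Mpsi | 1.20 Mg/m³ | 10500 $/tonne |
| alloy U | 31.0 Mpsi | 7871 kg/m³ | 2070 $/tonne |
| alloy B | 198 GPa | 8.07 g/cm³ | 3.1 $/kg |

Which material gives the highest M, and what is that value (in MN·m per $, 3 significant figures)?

alloy R, M = 46.2 MN·m per $

After converting to SI:
  alloy G: E = 46.26 GPa, ρ = 1840 kg/m³, cost = 5.732 $/kg
  alloy J: E = 101.8 GPa, ρ = 8420 kg/m³, cost = 5.790 $/kg
  alloy R: E = 204.2 GPa, ρ = 7897 kg/m³, cost = 0.5600 $/kg
  alloy D: E = 63.66 GPa, ρ = 2211 kg/m³, cost = 5.291 $/kg
  alloy F: E = 3.323 GPa, ρ = 1200 kg/m³, cost = 10.50 $/kg
  alloy U: E = 213.7 GPa, ρ = 7871 kg/m³, cost = 2.070 $/kg
  alloy B: E = 198.0 GPa, ρ = 8070 kg/m³, cost = 3.100 $/kg
  alloy R: M = 46.2 MN·m per $
  alloy U: M = 13.1 MN·m per $
  alloy B: M = 7.91 MN·m per $
  alloy D: M = 5.44 MN·m per $
  alloy G: M = 4.39 MN·m per $
  alloy J: M = 2.09 MN·m per $
  alloy F: M = 0.264 MN·m per $
Alloy R has the largest M.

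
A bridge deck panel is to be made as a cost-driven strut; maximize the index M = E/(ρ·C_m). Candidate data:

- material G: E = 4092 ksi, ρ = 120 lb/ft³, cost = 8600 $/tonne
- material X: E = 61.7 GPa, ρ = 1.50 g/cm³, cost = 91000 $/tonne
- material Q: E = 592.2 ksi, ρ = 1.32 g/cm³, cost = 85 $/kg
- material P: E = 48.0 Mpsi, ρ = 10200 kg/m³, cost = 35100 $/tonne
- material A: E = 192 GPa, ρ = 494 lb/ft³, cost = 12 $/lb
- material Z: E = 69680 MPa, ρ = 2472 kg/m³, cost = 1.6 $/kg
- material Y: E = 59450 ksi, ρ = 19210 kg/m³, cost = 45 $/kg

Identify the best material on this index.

After converting to SI:
  material G: E = 28.21 GPa, ρ = 1922 kg/m³, cost = 8.600 $/kg
  material X: E = 61.70 GPa, ρ = 1500 kg/m³, cost = 91.00 $/kg
  material Q: E = 4.083 GPa, ρ = 1320 kg/m³, cost = 85.00 $/kg
  material P: E = 330.9 GPa, ρ = 10200 kg/m³, cost = 35.10 $/kg
  material A: E = 192.0 GPa, ρ = 7913 kg/m³, cost = 26.46 $/kg
  material Z: E = 69.68 GPa, ρ = 2472 kg/m³, cost = 1.600 $/kg
  material Y: E = 409.9 GPa, ρ = 19210 kg/m³, cost = 45.00 $/kg
  material Z: M = 17.6 MN·m per $
  material G: M = 1.71 MN·m per $
  material P: M = 0.924 MN·m per $
  material A: M = 0.917 MN·m per $
  material Y: M = 0.474 MN·m per $
  material X: M = 0.452 MN·m per $
  material Q: M = 0.0364 MN·m per $
Highest index: material Z.

material Z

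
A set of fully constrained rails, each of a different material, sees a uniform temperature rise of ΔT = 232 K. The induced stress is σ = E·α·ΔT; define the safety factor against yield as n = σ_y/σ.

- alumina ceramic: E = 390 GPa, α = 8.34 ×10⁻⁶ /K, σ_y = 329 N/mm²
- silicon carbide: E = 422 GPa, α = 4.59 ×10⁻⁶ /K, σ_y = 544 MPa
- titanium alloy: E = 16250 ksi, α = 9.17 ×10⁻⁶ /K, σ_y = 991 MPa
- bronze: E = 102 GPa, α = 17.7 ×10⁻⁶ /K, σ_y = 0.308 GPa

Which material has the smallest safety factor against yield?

alumina ceramic

In consistent units (E in GPa, α in ×10⁻⁶/K, σ_y in MPa):
  alumina ceramic: E = 390.0, α = 8.34, σ_y = 329.0 → σ = 755 MPa, n = 0.436
  silicon carbide: E = 422.0, α = 4.59, σ_y = 544.0 → σ = 449 MPa, n = 1.21
  titanium alloy: E = 112.0, α = 9.17, σ_y = 991.0 → σ = 238 MPa, n = 4.16
  bronze: E = 102.0, α = 17.7, σ_y = 308.0 → σ = 419 MPa, n = 0.735
Smallest n: alumina ceramic with n = 0.436.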